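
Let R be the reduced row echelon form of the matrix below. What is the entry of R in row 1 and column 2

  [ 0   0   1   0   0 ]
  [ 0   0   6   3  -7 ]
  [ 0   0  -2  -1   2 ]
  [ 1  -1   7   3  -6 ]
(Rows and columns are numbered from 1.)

R1 <-> R4
  [ 1  -1   7   3  -6 ]
  [ 0   0   6   3  -7 ]
  [ 0   0  -2  -1   2 ]
  [ 0   0   1   0   0 ]
R2 -> 1/6·R2
  [ 1  -1   7    3    -6 ]
  [ 0   0   1  1/2  -7/6 ]
  [ 0   0  -2   -1     2 ]
  [ 0   0   1    0     0 ]
R3 -> R3 + 2·R2
  [ 1  -1  7    3    -6 ]
  [ 0   0  1  1/2  -7/6 ]
  [ 0   0  0    0  -1/3 ]
  [ 0   0  1    0     0 ]
R4 -> R4 − R2
  [ 1  -1  7     3    -6 ]
  [ 0   0  1   1/2  -7/6 ]
  [ 0   0  0     0  -1/3 ]
  [ 0   0  0  -1/2   7/6 ]
R3 <-> R4
  [ 1  -1  7     3    -6 ]
  [ 0   0  1   1/2  -7/6 ]
  [ 0   0  0  -1/2   7/6 ]
  [ 0   0  0     0  -1/3 ]
R3 -> -2·R3
  [ 1  -1  7    3    -6 ]
  [ 0   0  1  1/2  -7/6 ]
  [ 0   0  0    1  -7/3 ]
  [ 0   0  0    0  -1/3 ]
R4 -> -3·R4
  [ 1  -1  7    3    -6 ]
  [ 0   0  1  1/2  -7/6 ]
  [ 0   0  0    1  -7/3 ]
  [ 0   0  0    0     1 ]
R3 -> R3 + 7/3·R4
  [ 1  -1  7    3    -6 ]
  [ 0   0  1  1/2  -7/6 ]
  [ 0   0  0    1     0 ]
  [ 0   0  0    0     1 ]
R2 -> R2 + 7/6·R4
  [ 1  -1  7    3  -6 ]
  [ 0   0  1  1/2   0 ]
  [ 0   0  0    1   0 ]
  [ 0   0  0    0   1 ]
R1 -> R1 + 6·R4
  [ 1  -1  7    3  0 ]
  [ 0   0  1  1/2  0 ]
  [ 0   0  0    1  0 ]
  [ 0   0  0    0  1 ]
R2 -> R2 − 1/2·R3
  [ 1  -1  7  3  0 ]
  [ 0   0  1  0  0 ]
  [ 0   0  0  1  0 ]
  [ 0   0  0  0  1 ]
R1 -> R1 − 3·R3
  [ 1  -1  7  0  0 ]
  [ 0   0  1  0  0 ]
  [ 0   0  0  1  0 ]
  [ 0   0  0  0  1 ]
R1 -> R1 − 7·R2
  [ 1  -1  0  0  0 ]
  [ 0   0  1  0  0 ]
  [ 0   0  0  1  0 ]
  [ 0   0  0  0  1 ]

-1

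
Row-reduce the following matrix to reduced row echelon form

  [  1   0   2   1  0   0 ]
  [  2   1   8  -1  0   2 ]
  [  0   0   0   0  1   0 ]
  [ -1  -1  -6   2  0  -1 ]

ρ2 -> ρ2 − 2·ρ1
  [  1   0   2   1  0   0 ]
  [  0   1   4  -3  0   2 ]
  [  0   0   0   0  1   0 ]
  [ -1  -1  -6   2  0  -1 ]
ρ4 -> ρ4 + ρ1
  [ 1   0   2   1  0   0 ]
  [ 0   1   4  -3  0   2 ]
  [ 0   0   0   0  1   0 ]
  [ 0  -1  -4   3  0  -1 ]
ρ4 -> ρ4 + ρ2
  [ 1  0  2   1  0  0 ]
  [ 0  1  4  -3  0  2 ]
  [ 0  0  0   0  1  0 ]
  [ 0  0  0   0  0  1 ]
ρ2 -> ρ2 − 2·ρ4
  [ 1  0  2   1  0  0 ]
  [ 0  1  4  -3  0  0 ]
  [ 0  0  0   0  1  0 ]
  [ 0  0  0   0  0  1 ]

[[1, 0, 2, 1, 0, 0], [0, 1, 4, -3, 0, 0], [0, 0, 0, 0, 1, 0], [0, 0, 0, 0, 0, 1]]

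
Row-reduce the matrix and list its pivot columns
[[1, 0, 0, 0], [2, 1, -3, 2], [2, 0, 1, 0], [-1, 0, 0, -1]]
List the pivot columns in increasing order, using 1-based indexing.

r2 -> r2 − 2·r1
  [  1  0   0   0 ]
  [  0  1  -3   2 ]
  [  2  0   1   0 ]
  [ -1  0   0  -1 ]
r3 -> r3 − 2·r1
  [  1  0   0   0 ]
  [  0  1  -3   2 ]
  [  0  0   1   0 ]
  [ -1  0   0  -1 ]
r4 -> r4 + r1
  [ 1  0   0   0 ]
  [ 0  1  -3   2 ]
  [ 0  0   1   0 ]
  [ 0  0   0  -1 ]
r4 -> -1·r4
  [ 1  0   0  0 ]
  [ 0  1  -3  2 ]
  [ 0  0   1  0 ]
  [ 0  0   0  1 ]
r2 -> r2 − 2·r4
  [ 1  0   0  0 ]
  [ 0  1  -3  0 ]
  [ 0  0   1  0 ]
  [ 0  0   0  1 ]
r2 -> r2 + 3·r3
  [ 1  0  0  0 ]
  [ 0  1  0  0 ]
  [ 0  0  1  0 ]
  [ 0  0  0  1 ]
Pivot columns are the columns containing a leading 1.

1, 2, 3, 4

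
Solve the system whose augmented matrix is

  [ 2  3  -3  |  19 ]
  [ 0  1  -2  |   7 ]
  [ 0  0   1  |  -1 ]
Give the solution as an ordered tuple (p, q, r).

(1/2, 5, -1)

R1 -> 1/2·R1
  [ 1  3/2  -3/2  |  19/2 ]
  [ 0    1    -2  |     7 ]
  [ 0    0     1  |    -1 ]
R2 -> R2 + 2·R3
  [ 1  3/2  -3/2  |  19/2 ]
  [ 0    1     0  |     5 ]
  [ 0    0     1  |    -1 ]
R1 -> R1 + 3/2·R3
  [ 1  3/2  0  |   8 ]
  [ 0    1  0  |   5 ]
  [ 0    0  1  |  -1 ]
R1 -> R1 − 3/2·R2
  [ 1  0  0  |  1/2 ]
  [ 0  1  0  |    5 ]
  [ 0  0  1  |   -1 ]
Reading off the last column: p = 1/2, q = 5, r = -1.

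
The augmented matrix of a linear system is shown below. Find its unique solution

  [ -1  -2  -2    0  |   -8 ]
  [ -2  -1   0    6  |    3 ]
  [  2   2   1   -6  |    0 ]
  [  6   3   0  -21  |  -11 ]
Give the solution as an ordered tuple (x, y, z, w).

ρ1 ← -1·ρ1
  [  1   2  2    0  |    8 ]
  [ -2  -1  0    6  |    3 ]
  [  2   2  1   -6  |    0 ]
  [  6   3  0  -21  |  -11 ]
ρ2 ← ρ2 + 2·ρ1
  [ 1  2  2    0  |    8 ]
  [ 0  3  4    6  |   19 ]
  [ 2  2  1   -6  |    0 ]
  [ 6  3  0  -21  |  -11 ]
ρ3 ← ρ3 − 2·ρ1
  [ 1   2   2    0  |    8 ]
  [ 0   3   4    6  |   19 ]
  [ 0  -2  -3   -6  |  -16 ]
  [ 6   3   0  -21  |  -11 ]
ρ4 ← ρ4 − 6·ρ1
  [ 1   2    2    0  |    8 ]
  [ 0   3    4    6  |   19 ]
  [ 0  -2   -3   -6  |  -16 ]
  [ 0  -9  -12  -21  |  -59 ]
ρ2 ← 1/3·ρ2
  [ 1   2    2    0  |     8 ]
  [ 0   1  4/3    2  |  19/3 ]
  [ 0  -2   -3   -6  |   -16 ]
  [ 0  -9  -12  -21  |   -59 ]
ρ3 ← ρ3 + 2·ρ2
  [ 1   2     2    0  |      8 ]
  [ 0   1   4/3    2  |   19/3 ]
  [ 0   0  -1/3   -2  |  -10/3 ]
  [ 0  -9   -12  -21  |    -59 ]
ρ4 ← ρ4 + 9·ρ2
  [ 1  2     2   0  |      8 ]
  [ 0  1   4/3   2  |   19/3 ]
  [ 0  0  -1/3  -2  |  -10/3 ]
  [ 0  0     0  -3  |     -2 ]
ρ3 ← -3·ρ3
  [ 1  2    2   0  |     8 ]
  [ 0  1  4/3   2  |  19/3 ]
  [ 0  0    1   6  |    10 ]
  [ 0  0    0  -3  |    -2 ]
ρ4 ← -1/3·ρ4
  [ 1  2    2  0  |     8 ]
  [ 0  1  4/3  2  |  19/3 ]
  [ 0  0    1  6  |    10 ]
  [ 0  0    0  1  |   2/3 ]
ρ3 ← ρ3 − 6·ρ4
  [ 1  2    2  0  |     8 ]
  [ 0  1  4/3  2  |  19/3 ]
  [ 0  0    1  0  |     6 ]
  [ 0  0    0  1  |   2/3 ]
ρ2 ← ρ2 − 2·ρ4
  [ 1  2    2  0  |    8 ]
  [ 0  1  4/3  0  |    5 ]
  [ 0  0    1  0  |    6 ]
  [ 0  0    0  1  |  2/3 ]
ρ2 ← ρ2 − 4/3·ρ3
  [ 1  2  2  0  |    8 ]
  [ 0  1  0  0  |   -3 ]
  [ 0  0  1  0  |    6 ]
  [ 0  0  0  1  |  2/3 ]
ρ1 ← ρ1 − 2·ρ3
  [ 1  2  0  0  |   -4 ]
  [ 0  1  0  0  |   -3 ]
  [ 0  0  1  0  |    6 ]
  [ 0  0  0  1  |  2/3 ]
ρ1 ← ρ1 − 2·ρ2
  [ 1  0  0  0  |    2 ]
  [ 0  1  0  0  |   -3 ]
  [ 0  0  1  0  |    6 ]
  [ 0  0  0  1  |  2/3 ]
Reading off the last column: x = 2, y = -3, z = 6, w = 2/3.

(2, -3, 6, 2/3)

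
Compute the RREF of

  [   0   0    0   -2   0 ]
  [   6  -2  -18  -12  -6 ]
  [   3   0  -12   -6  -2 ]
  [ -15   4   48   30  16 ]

[[1, 0, -4, 0, 0], [0, 1, -3, 0, 0], [0, 0, 0, 1, 0], [0, 0, 0, 0, 1]]

Swap R1 and R2.
  [   6  -2  -18  -12  -6 ]
  [   0   0    0   -2   0 ]
  [   3   0  -12   -6  -2 ]
  [ -15   4   48   30  16 ]
Multiply R1 by 1/6.
  [   1  -1/3   -3  -2  -1 ]
  [   0     0    0  -2   0 ]
  [   3     0  -12  -6  -2 ]
  [ -15     4   48  30  16 ]
Subtract 3 times R1 from R3.
  [   1  -1/3  -3  -2  -1 ]
  [   0     0   0  -2   0 ]
  [   0     1  -3   0   1 ]
  [ -15     4  48  30  16 ]
Add 15 times R1 to R4.
  [ 1  -1/3  -3  -2  -1 ]
  [ 0     0   0  -2   0 ]
  [ 0     1  -3   0   1 ]
  [ 0    -1   3   0   1 ]
Swap R2 and R3.
  [ 1  -1/3  -3  -2  -1 ]
  [ 0     1  -3   0   1 ]
  [ 0     0   0  -2   0 ]
  [ 0    -1   3   0   1 ]
Add R2 to R4.
  [ 1  -1/3  -3  -2  -1 ]
  [ 0     1  -3   0   1 ]
  [ 0     0   0  -2   0 ]
  [ 0     0   0   0   2 ]
Multiply R3 by -1/2.
  [ 1  -1/3  -3  -2  -1 ]
  [ 0     1  -3   0   1 ]
  [ 0     0   0   1   0 ]
  [ 0     0   0   0   2 ]
Multiply R4 by 1/2.
  [ 1  -1/3  -3  -2  -1 ]
  [ 0     1  -3   0   1 ]
  [ 0     0   0   1   0 ]
  [ 0     0   0   0   1 ]
Subtract R4 from R2.
  [ 1  -1/3  -3  -2  -1 ]
  [ 0     1  -3   0   0 ]
  [ 0     0   0   1   0 ]
  [ 0     0   0   0   1 ]
Add R4 to R1.
  [ 1  -1/3  -3  -2  0 ]
  [ 0     1  -3   0  0 ]
  [ 0     0   0   1  0 ]
  [ 0     0   0   0  1 ]
Add 2 times R3 to R1.
  [ 1  -1/3  -3  0  0 ]
  [ 0     1  -3  0  0 ]
  [ 0     0   0  1  0 ]
  [ 0     0   0  0  1 ]
Add 1/3 times R2 to R1.
  [ 1  0  -4  0  0 ]
  [ 0  1  -3  0  0 ]
  [ 0  0   0  1  0 ]
  [ 0  0   0  0  1 ]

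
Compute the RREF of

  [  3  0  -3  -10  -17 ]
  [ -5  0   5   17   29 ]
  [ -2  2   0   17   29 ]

[[1, 0, -1, 0, 1], [0, 1, -1, 0, -3/2], [0, 0, 0, 1, 2]]

R1 → 1/3·R1
R2 → R2 + 5·R1
R3 → R3 + 2·R1
R2 <-> R3
R2 → 1/2·R2
R3 → 3·R3
R2 → R2 − 31/6·R3
R1 → R1 + 10/3·R3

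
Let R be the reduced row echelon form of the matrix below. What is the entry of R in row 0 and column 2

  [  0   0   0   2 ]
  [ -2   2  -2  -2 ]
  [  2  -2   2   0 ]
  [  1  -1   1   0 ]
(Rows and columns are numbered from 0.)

1

ρ1 <=> ρ2
  [ -2   2  -2  -2 ]
  [  0   0   0   2 ]
  [  2  -2   2   0 ]
  [  1  -1   1   0 ]
ρ1 ← -1/2·ρ1
  [ 1  -1  1  1 ]
  [ 0   0  0  2 ]
  [ 2  -2  2  0 ]
  [ 1  -1  1  0 ]
ρ3 ← ρ3 − 2·ρ1
  [ 1  -1  1   1 ]
  [ 0   0  0   2 ]
  [ 0   0  0  -2 ]
  [ 1  -1  1   0 ]
ρ4 ← ρ4 − ρ1
  [ 1  -1  1   1 ]
  [ 0   0  0   2 ]
  [ 0   0  0  -2 ]
  [ 0   0  0  -1 ]
ρ2 ← 1/2·ρ2
  [ 1  -1  1   1 ]
  [ 0   0  0   1 ]
  [ 0   0  0  -2 ]
  [ 0   0  0  -1 ]
ρ3 ← ρ3 + 2·ρ2
  [ 1  -1  1   1 ]
  [ 0   0  0   1 ]
  [ 0   0  0   0 ]
  [ 0   0  0  -1 ]
ρ4 ← ρ4 + ρ2
  [ 1  -1  1  1 ]
  [ 0   0  0  1 ]
  [ 0   0  0  0 ]
  [ 0   0  0  0 ]
ρ1 ← ρ1 − ρ2
  [ 1  -1  1  0 ]
  [ 0   0  0  1 ]
  [ 0   0  0  0 ]
  [ 0   0  0  0 ]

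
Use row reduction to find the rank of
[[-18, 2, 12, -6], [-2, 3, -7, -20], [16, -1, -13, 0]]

Multiply R1 by -1/18.
Add 2 times R1 to R2.
Subtract 16 times R1 from R3.
Multiply R2 by 9/25.
Subtract 7/9 times R2 from R3.
Multiply R3 by 25/2.
Add 174/25 times R3 to R2.
Subtract 1/3 times R3 from R1.
Add 1/9 times R2 to R1.
The reduced form has 3 nonzero rows.

rank = 3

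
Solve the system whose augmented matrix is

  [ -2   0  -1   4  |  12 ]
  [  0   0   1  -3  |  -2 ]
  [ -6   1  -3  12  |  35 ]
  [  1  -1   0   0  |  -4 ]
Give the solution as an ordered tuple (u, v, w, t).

ρ1 := -1/2·ρ1
  [  1   0  1/2  -2  |  -6 ]
  [  0   0    1  -3  |  -2 ]
  [ -6   1   -3  12  |  35 ]
  [  1  -1    0   0  |  -4 ]
ρ3 := ρ3 + 6·ρ1
  [ 1   0  1/2  -2  |  -6 ]
  [ 0   0    1  -3  |  -2 ]
  [ 0   1    0   0  |  -1 ]
  [ 1  -1    0   0  |  -4 ]
ρ4 := ρ4 − ρ1
  [ 1   0   1/2  -2  |  -6 ]
  [ 0   0     1  -3  |  -2 ]
  [ 0   1     0   0  |  -1 ]
  [ 0  -1  -1/2   2  |   2 ]
ρ2 ↔ ρ3
  [ 1   0   1/2  -2  |  -6 ]
  [ 0   1     0   0  |  -1 ]
  [ 0   0     1  -3  |  -2 ]
  [ 0  -1  -1/2   2  |   2 ]
ρ4 := ρ4 + ρ2
  [ 1  0   1/2  -2  |  -6 ]
  [ 0  1     0   0  |  -1 ]
  [ 0  0     1  -3  |  -2 ]
  [ 0  0  -1/2   2  |   1 ]
ρ4 := ρ4 + 1/2·ρ3
  [ 1  0  1/2   -2  |  -6 ]
  [ 0  1    0    0  |  -1 ]
  [ 0  0    1   -3  |  -2 ]
  [ 0  0    0  1/2  |   0 ]
ρ4 := 2·ρ4
  [ 1  0  1/2  -2  |  -6 ]
  [ 0  1    0   0  |  -1 ]
  [ 0  0    1  -3  |  -2 ]
  [ 0  0    0   1  |   0 ]
ρ3 := ρ3 + 3·ρ4
  [ 1  0  1/2  -2  |  -6 ]
  [ 0  1    0   0  |  -1 ]
  [ 0  0    1   0  |  -2 ]
  [ 0  0    0   1  |   0 ]
ρ1 := ρ1 + 2·ρ4
  [ 1  0  1/2  0  |  -6 ]
  [ 0  1    0  0  |  -1 ]
  [ 0  0    1  0  |  -2 ]
  [ 0  0    0  1  |   0 ]
ρ1 := ρ1 − 1/2·ρ3
  [ 1  0  0  0  |  -5 ]
  [ 0  1  0  0  |  -1 ]
  [ 0  0  1  0  |  -2 ]
  [ 0  0  0  1  |   0 ]
Reading off the last column: u = -5, v = -1, w = -2, t = 0.

(-5, -1, -2, 0)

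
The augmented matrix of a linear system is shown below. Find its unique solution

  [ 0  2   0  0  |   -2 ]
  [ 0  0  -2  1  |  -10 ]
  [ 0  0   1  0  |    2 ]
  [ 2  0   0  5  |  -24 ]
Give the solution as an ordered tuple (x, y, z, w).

r1 <-> r4
  [ 2  0   0  5  |  -24 ]
  [ 0  0  -2  1  |  -10 ]
  [ 0  0   1  0  |    2 ]
  [ 0  2   0  0  |   -2 ]
r1 -> 1/2·r1
  [ 1  0   0  5/2  |  -12 ]
  [ 0  0  -2    1  |  -10 ]
  [ 0  0   1    0  |    2 ]
  [ 0  2   0    0  |   -2 ]
r2 <-> r4
  [ 1  0   0  5/2  |  -12 ]
  [ 0  2   0    0  |   -2 ]
  [ 0  0   1    0  |    2 ]
  [ 0  0  -2    1  |  -10 ]
r2 -> 1/2·r2
  [ 1  0   0  5/2  |  -12 ]
  [ 0  1   0    0  |   -1 ]
  [ 0  0   1    0  |    2 ]
  [ 0  0  -2    1  |  -10 ]
r4 -> r4 + 2·r3
  [ 1  0  0  5/2  |  -12 ]
  [ 0  1  0    0  |   -1 ]
  [ 0  0  1    0  |    2 ]
  [ 0  0  0    1  |   -6 ]
r1 -> r1 − 5/2·r4
  [ 1  0  0  0  |   3 ]
  [ 0  1  0  0  |  -1 ]
  [ 0  0  1  0  |   2 ]
  [ 0  0  0  1  |  -6 ]
Reading off the last column: x = 3, y = -1, z = 2, w = -6.

(3, -1, 2, -6)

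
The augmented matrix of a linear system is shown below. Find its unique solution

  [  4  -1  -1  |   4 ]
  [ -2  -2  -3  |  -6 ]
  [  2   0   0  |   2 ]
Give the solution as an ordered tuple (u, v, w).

(1, -4, 4)

ρ1 := 1/4·ρ1
  [  1  -1/4  -1/4  |   1 ]
  [ -2    -2    -3  |  -6 ]
  [  2     0     0  |   2 ]
ρ2 := ρ2 + 2·ρ1
  [ 1  -1/4  -1/4  |   1 ]
  [ 0  -5/2  -7/2  |  -4 ]
  [ 2     0     0  |   2 ]
ρ3 := ρ3 − 2·ρ1
  [ 1  -1/4  -1/4  |   1 ]
  [ 0  -5/2  -7/2  |  -4 ]
  [ 0   1/2   1/2  |   0 ]
ρ2 := -2/5·ρ2
  [ 1  -1/4  -1/4  |    1 ]
  [ 0     1   7/5  |  8/5 ]
  [ 0   1/2   1/2  |    0 ]
ρ3 := ρ3 − 1/2·ρ2
  [ 1  -1/4  -1/4  |     1 ]
  [ 0     1   7/5  |   8/5 ]
  [ 0     0  -1/5  |  -4/5 ]
ρ3 := -5·ρ3
  [ 1  -1/4  -1/4  |    1 ]
  [ 0     1   7/5  |  8/5 ]
  [ 0     0     1  |    4 ]
ρ2 := ρ2 − 7/5·ρ3
  [ 1  -1/4  -1/4  |   1 ]
  [ 0     1     0  |  -4 ]
  [ 0     0     1  |   4 ]
ρ1 := ρ1 + 1/4·ρ3
  [ 1  -1/4  0  |   2 ]
  [ 0     1  0  |  -4 ]
  [ 0     0  1  |   4 ]
ρ1 := ρ1 + 1/4·ρ2
  [ 1  0  0  |   1 ]
  [ 0  1  0  |  -4 ]
  [ 0  0  1  |   4 ]
Reading off the last column: u = 1, v = -4, w = 4.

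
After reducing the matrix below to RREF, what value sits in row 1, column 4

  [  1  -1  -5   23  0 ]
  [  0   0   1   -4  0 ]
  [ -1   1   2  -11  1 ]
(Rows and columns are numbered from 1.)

3

r3 -> r3 + r1
r3 -> r3 + 3·r2
r1 -> r1 + 5·r2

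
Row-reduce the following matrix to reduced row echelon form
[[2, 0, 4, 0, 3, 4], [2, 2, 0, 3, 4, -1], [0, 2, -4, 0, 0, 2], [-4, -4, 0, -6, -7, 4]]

Multiply R1 by 1/2.
  [  1   0   2   0  3/2   2 ]
  [  2   2   0   3    4  -1 ]
  [  0   2  -4   0    0   2 ]
  [ -4  -4   0  -6   -7   4 ]
Subtract 2 times R1 from R2.
  [  1   0   2   0  3/2   2 ]
  [  0   2  -4   3    1  -5 ]
  [  0   2  -4   0    0   2 ]
  [ -4  -4   0  -6   -7   4 ]
Add 4 times R1 to R4.
  [ 1   0   2   0  3/2   2 ]
  [ 0   2  -4   3    1  -5 ]
  [ 0   2  -4   0    0   2 ]
  [ 0  -4   8  -6   -1  12 ]
Multiply R2 by 1/2.
  [ 1   0   2    0  3/2     2 ]
  [ 0   1  -2  3/2  1/2  -5/2 ]
  [ 0   2  -4    0    0     2 ]
  [ 0  -4   8   -6   -1    12 ]
Subtract 2 times R2 from R3.
  [ 1   0   2    0  3/2     2 ]
  [ 0   1  -2  3/2  1/2  -5/2 ]
  [ 0   0   0   -3   -1     7 ]
  [ 0  -4   8   -6   -1    12 ]
Add 4 times R2 to R4.
  [ 1  0   2    0  3/2     2 ]
  [ 0  1  -2  3/2  1/2  -5/2 ]
  [ 0  0   0   -3   -1     7 ]
  [ 0  0   0    0    1     2 ]
Multiply R3 by -1/3.
  [ 1  0   2    0  3/2     2 ]
  [ 0  1  -2  3/2  1/2  -5/2 ]
  [ 0  0   0    1  1/3  -7/3 ]
  [ 0  0   0    0    1     2 ]
Subtract 1/3 times R4 from R3.
  [ 1  0   2    0  3/2     2 ]
  [ 0  1  -2  3/2  1/2  -5/2 ]
  [ 0  0   0    1    0    -3 ]
  [ 0  0   0    0    1     2 ]
Subtract 1/2 times R4 from R2.
  [ 1  0   2    0  3/2     2 ]
  [ 0  1  -2  3/2    0  -7/2 ]
  [ 0  0   0    1    0    -3 ]
  [ 0  0   0    0    1     2 ]
Subtract 3/2 times R4 from R1.
  [ 1  0   2    0  0    -1 ]
  [ 0  1  -2  3/2  0  -7/2 ]
  [ 0  0   0    1  0    -3 ]
  [ 0  0   0    0  1     2 ]
Subtract 3/2 times R3 from R2.
  [ 1  0   2  0  0  -1 ]
  [ 0  1  -2  0  0   1 ]
  [ 0  0   0  1  0  -3 ]
  [ 0  0   0  0  1   2 ]

[[1, 0, 2, 0, 0, -1], [0, 1, -2, 0, 0, 1], [0, 0, 0, 1, 0, -3], [0, 0, 0, 0, 1, 2]]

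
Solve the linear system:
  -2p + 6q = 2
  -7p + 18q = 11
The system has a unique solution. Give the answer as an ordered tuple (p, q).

(-5, -4/3)

Form the augmented matrix and row-reduce:
  [ -2   6  |   2 ]
  [ -7  18  |  11 ]
R1 -> -1/2·R1
  [  1  -3  |  -1 ]
  [ -7  18  |  11 ]
R2 -> R2 + 7·R1
  [ 1  -3  |  -1 ]
  [ 0  -3  |   4 ]
R2 -> -1/3·R2
  [ 1  -3  |    -1 ]
  [ 0   1  |  -4/3 ]
R1 -> R1 + 3·R2
  [ 1  0  |    -5 ]
  [ 0  1  |  -4/3 ]
Reading off the last column: p = -5, q = -4/3.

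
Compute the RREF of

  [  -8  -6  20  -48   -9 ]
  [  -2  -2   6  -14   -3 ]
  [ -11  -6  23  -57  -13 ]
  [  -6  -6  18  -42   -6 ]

[[1, 0, -1, 3, 0], [0, 1, -2, 4, 0], [0, 0, 0, 0, 1], [0, 0, 0, 0, 0]]

Multiply ρ1 by -1/8.
  [   1  3/4  -5/2    6  9/8 ]
  [  -2   -2     6  -14   -3 ]
  [ -11   -6    23  -57  -13 ]
  [  -6   -6    18  -42   -6 ]
Add 2 times ρ1 to ρ2.
  [   1   3/4  -5/2    6   9/8 ]
  [   0  -1/2     1   -2  -3/4 ]
  [ -11    -6    23  -57   -13 ]
  [  -6    -6    18  -42    -6 ]
Add 11 times ρ1 to ρ3.
  [  1   3/4  -5/2    6   9/8 ]
  [  0  -1/2     1   -2  -3/4 ]
  [  0   9/4  -9/2    9  -5/8 ]
  [ -6    -6    18  -42    -6 ]
Add 6 times ρ1 to ρ4.
  [ 1   3/4  -5/2   6   9/8 ]
  [ 0  -1/2     1  -2  -3/4 ]
  [ 0   9/4  -9/2   9  -5/8 ]
  [ 0  -3/2     3  -6   3/4 ]
Multiply ρ2 by -2.
  [ 1   3/4  -5/2   6   9/8 ]
  [ 0     1    -2   4   3/2 ]
  [ 0   9/4  -9/2   9  -5/8 ]
  [ 0  -3/2     3  -6   3/4 ]
Subtract 9/4 times ρ2 from ρ3.
  [ 1   3/4  -5/2   6  9/8 ]
  [ 0     1    -2   4  3/2 ]
  [ 0     0     0   0   -4 ]
  [ 0  -3/2     3  -6  3/4 ]
Add 3/2 times ρ2 to ρ4.
  [ 1  3/4  -5/2  6  9/8 ]
  [ 0    1    -2  4  3/2 ]
  [ 0    0     0  0   -4 ]
  [ 0    0     0  0    3 ]
Multiply ρ3 by -1/4.
  [ 1  3/4  -5/2  6  9/8 ]
  [ 0    1    -2  4  3/2 ]
  [ 0    0     0  0    1 ]
  [ 0    0     0  0    3 ]
Subtract 3 times ρ3 from ρ4.
  [ 1  3/4  -5/2  6  9/8 ]
  [ 0    1    -2  4  3/2 ]
  [ 0    0     0  0    1 ]
  [ 0    0     0  0    0 ]
Subtract 3/2 times ρ3 from ρ2.
  [ 1  3/4  -5/2  6  9/8 ]
  [ 0    1    -2  4    0 ]
  [ 0    0     0  0    1 ]
  [ 0    0     0  0    0 ]
Subtract 9/8 times ρ3 from ρ1.
  [ 1  3/4  -5/2  6  0 ]
  [ 0    1    -2  4  0 ]
  [ 0    0     0  0  1 ]
  [ 0    0     0  0  0 ]
Subtract 3/4 times ρ2 from ρ1.
  [ 1  0  -1  3  0 ]
  [ 0  1  -2  4  0 ]
  [ 0  0   0  0  1 ]
  [ 0  0   0  0  0 ]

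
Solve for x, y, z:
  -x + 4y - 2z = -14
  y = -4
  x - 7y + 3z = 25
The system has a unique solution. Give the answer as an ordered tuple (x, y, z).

Form the augmented matrix and row-reduce:
  [ -1   4  -2  |  -14 ]
  [  0   1   0  |   -4 ]
  [  1  -7   3  |   25 ]
Multiply r1 by -1.
  [ 1  -4  2  |  14 ]
  [ 0   1  0  |  -4 ]
  [ 1  -7  3  |  25 ]
Subtract r1 from r3.
  [ 1  -4  2  |  14 ]
  [ 0   1  0  |  -4 ]
  [ 0  -3  1  |  11 ]
Add 3 times r2 to r3.
  [ 1  -4  2  |  14 ]
  [ 0   1  0  |  -4 ]
  [ 0   0  1  |  -1 ]
Subtract 2 times r3 from r1.
  [ 1  -4  0  |  16 ]
  [ 0   1  0  |  -4 ]
  [ 0   0  1  |  -1 ]
Add 4 times r2 to r1.
  [ 1  0  0  |   0 ]
  [ 0  1  0  |  -4 ]
  [ 0  0  1  |  -1 ]
Reading off the last column: x = 0, y = -4, z = -1.

(0, -4, -1)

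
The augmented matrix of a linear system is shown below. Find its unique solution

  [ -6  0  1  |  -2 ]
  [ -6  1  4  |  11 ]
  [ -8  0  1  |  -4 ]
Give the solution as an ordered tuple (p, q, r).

(1, 1, 4)

r1 → -1/6·r1
  [  1  0  -1/6  |  1/3 ]
  [ -6  1     4  |   11 ]
  [ -8  0     1  |   -4 ]
r2 → r2 + 6·r1
  [  1  0  -1/6  |  1/3 ]
  [  0  1     3  |   13 ]
  [ -8  0     1  |   -4 ]
r3 → r3 + 8·r1
  [ 1  0  -1/6  |   1/3 ]
  [ 0  1     3  |    13 ]
  [ 0  0  -1/3  |  -4/3 ]
r3 → -3·r3
  [ 1  0  -1/6  |  1/3 ]
  [ 0  1     3  |   13 ]
  [ 0  0     1  |    4 ]
r2 → r2 − 3·r3
  [ 1  0  -1/6  |  1/3 ]
  [ 0  1     0  |    1 ]
  [ 0  0     1  |    4 ]
r1 → r1 + 1/6·r3
  [ 1  0  0  |  1 ]
  [ 0  1  0  |  1 ]
  [ 0  0  1  |  4 ]
Reading off the last column: p = 1, q = 1, r = 4.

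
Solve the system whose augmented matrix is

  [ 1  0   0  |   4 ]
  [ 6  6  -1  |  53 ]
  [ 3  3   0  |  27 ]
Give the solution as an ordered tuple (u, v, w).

R2 -> R2 − 6·R1
  [ 1  0   0  |   4 ]
  [ 0  6  -1  |  29 ]
  [ 3  3   0  |  27 ]
R3 -> R3 − 3·R1
  [ 1  0   0  |   4 ]
  [ 0  6  -1  |  29 ]
  [ 0  3   0  |  15 ]
R2 -> 1/6·R2
  [ 1  0     0  |     4 ]
  [ 0  1  -1/6  |  29/6 ]
  [ 0  3     0  |    15 ]
R3 -> R3 − 3·R2
  [ 1  0     0  |     4 ]
  [ 0  1  -1/6  |  29/6 ]
  [ 0  0   1/2  |   1/2 ]
R3 -> 2·R3
  [ 1  0     0  |     4 ]
  [ 0  1  -1/6  |  29/6 ]
  [ 0  0     1  |     1 ]
R2 -> R2 + 1/6·R3
  [ 1  0  0  |  4 ]
  [ 0  1  0  |  5 ]
  [ 0  0  1  |  1 ]
Reading off the last column: u = 4, v = 5, w = 1.

(4, 5, 1)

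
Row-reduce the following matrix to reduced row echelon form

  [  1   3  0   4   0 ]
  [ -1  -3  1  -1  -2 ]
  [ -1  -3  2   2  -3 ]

R2 := R2 + R1
  [  1   3  0  4   0 ]
  [  0   0  1  3  -2 ]
  [ -1  -3  2  2  -3 ]
R3 := R3 + R1
  [ 1  3  0  4   0 ]
  [ 0  0  1  3  -2 ]
  [ 0  0  2  6  -3 ]
R3 := R3 − 2·R2
  [ 1  3  0  4   0 ]
  [ 0  0  1  3  -2 ]
  [ 0  0  0  0   1 ]
R2 := R2 + 2·R3
  [ 1  3  0  4  0 ]
  [ 0  0  1  3  0 ]
  [ 0  0  0  0  1 ]

[[1, 3, 0, 4, 0], [0, 0, 1, 3, 0], [0, 0, 0, 0, 1]]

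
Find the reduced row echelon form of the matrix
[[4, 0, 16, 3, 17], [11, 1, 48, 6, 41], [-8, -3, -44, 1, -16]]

[[1, 0, 4, 0, 2], [0, 1, 4, 0, 1], [0, 0, 0, 1, 3]]

R1 → 1/4·R1
R2 → R2 − 11·R1
R3 → R3 + 8·R1
R3 → R3 + 3·R2
R3 → 4·R3
R2 → R2 + 9/4·R3
R1 → R1 − 3/4·R3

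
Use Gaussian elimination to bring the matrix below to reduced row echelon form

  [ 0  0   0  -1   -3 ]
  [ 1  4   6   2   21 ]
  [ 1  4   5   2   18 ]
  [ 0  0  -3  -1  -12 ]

[[1, 4, 0, 0, -3], [0, 0, 1, 0, 3], [0, 0, 0, 1, 3], [0, 0, 0, 0, 0]]

R1 ↔ R2
  [ 1  4   6   2   21 ]
  [ 0  0   0  -1   -3 ]
  [ 1  4   5   2   18 ]
  [ 0  0  -3  -1  -12 ]
R3 → R3 − R1
  [ 1  4   6   2   21 ]
  [ 0  0   0  -1   -3 ]
  [ 0  0  -1   0   -3 ]
  [ 0  0  -3  -1  -12 ]
R2 ↔ R3
  [ 1  4   6   2   21 ]
  [ 0  0  -1   0   -3 ]
  [ 0  0   0  -1   -3 ]
  [ 0  0  -3  -1  -12 ]
R2 → -1·R2
  [ 1  4   6   2   21 ]
  [ 0  0   1   0    3 ]
  [ 0  0   0  -1   -3 ]
  [ 0  0  -3  -1  -12 ]
R4 → R4 + 3·R2
  [ 1  4  6   2  21 ]
  [ 0  0  1   0   3 ]
  [ 0  0  0  -1  -3 ]
  [ 0  0  0  -1  -3 ]
R3 → -1·R3
  [ 1  4  6   2  21 ]
  [ 0  0  1   0   3 ]
  [ 0  0  0   1   3 ]
  [ 0  0  0  -1  -3 ]
R4 → R4 + R3
  [ 1  4  6  2  21 ]
  [ 0  0  1  0   3 ]
  [ 0  0  0  1   3 ]
  [ 0  0  0  0   0 ]
R1 → R1 − 2·R3
  [ 1  4  6  0  15 ]
  [ 0  0  1  0   3 ]
  [ 0  0  0  1   3 ]
  [ 0  0  0  0   0 ]
R1 → R1 − 6·R2
  [ 1  4  0  0  -3 ]
  [ 0  0  1  0   3 ]
  [ 0  0  0  1   3 ]
  [ 0  0  0  0   0 ]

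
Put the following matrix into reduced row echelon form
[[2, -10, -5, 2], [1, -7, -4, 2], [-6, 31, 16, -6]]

[[1, 0, 0, -4], [0, 1, 0, -2], [0, 0, 1, 2]]

Multiply ρ1 by 1/2.
  [  1  -5  -5/2   1 ]
  [  1  -7    -4   2 ]
  [ -6  31    16  -6 ]
Subtract ρ1 from ρ2.
  [  1  -5  -5/2   1 ]
  [  0  -2  -3/2   1 ]
  [ -6  31    16  -6 ]
Add 6 times ρ1 to ρ3.
  [ 1  -5  -5/2  1 ]
  [ 0  -2  -3/2  1 ]
  [ 0   1     1  0 ]
Multiply ρ2 by -1/2.
  [ 1  -5  -5/2     1 ]
  [ 0   1   3/4  -1/2 ]
  [ 0   1     1     0 ]
Subtract ρ2 from ρ3.
  [ 1  -5  -5/2     1 ]
  [ 0   1   3/4  -1/2 ]
  [ 0   0   1/4   1/2 ]
Multiply ρ3 by 4.
  [ 1  -5  -5/2     1 ]
  [ 0   1   3/4  -1/2 ]
  [ 0   0     1     2 ]
Subtract 3/4 times ρ3 from ρ2.
  [ 1  -5  -5/2   1 ]
  [ 0   1     0  -2 ]
  [ 0   0     1   2 ]
Add 5/2 times ρ3 to ρ1.
  [ 1  -5  0   6 ]
  [ 0   1  0  -2 ]
  [ 0   0  1   2 ]
Add 5 times ρ2 to ρ1.
  [ 1  0  0  -4 ]
  [ 0  1  0  -2 ]
  [ 0  0  1   2 ]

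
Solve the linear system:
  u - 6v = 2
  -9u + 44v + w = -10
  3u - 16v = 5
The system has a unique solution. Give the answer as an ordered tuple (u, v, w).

(-1, -1/2, 3)

Form the augmented matrix and row-reduce:
  [  1   -6  0  |    2 ]
  [ -9   44  1  |  -10 ]
  [  3  -16  0  |    5 ]
Add 9 times r1 to r2.
  [ 1   -6  0  |  2 ]
  [ 0  -10  1  |  8 ]
  [ 3  -16  0  |  5 ]
Subtract 3 times r1 from r3.
  [ 1   -6  0  |   2 ]
  [ 0  -10  1  |   8 ]
  [ 0    2  0  |  -1 ]
Multiply r2 by -1/10.
  [ 1  -6      0  |     2 ]
  [ 0   1  -1/10  |  -4/5 ]
  [ 0   2      0  |    -1 ]
Subtract 2 times r2 from r3.
  [ 1  -6      0  |     2 ]
  [ 0   1  -1/10  |  -4/5 ]
  [ 0   0    1/5  |   3/5 ]
Multiply r3 by 5.
  [ 1  -6      0  |     2 ]
  [ 0   1  -1/10  |  -4/5 ]
  [ 0   0      1  |     3 ]
Add 1/10 times r3 to r2.
  [ 1  -6  0  |     2 ]
  [ 0   1  0  |  -1/2 ]
  [ 0   0  1  |     3 ]
Add 6 times r2 to r1.
  [ 1  0  0  |    -1 ]
  [ 0  1  0  |  -1/2 ]
  [ 0  0  1  |     3 ]
Reading off the last column: u = -1, v = -1/2, w = 3.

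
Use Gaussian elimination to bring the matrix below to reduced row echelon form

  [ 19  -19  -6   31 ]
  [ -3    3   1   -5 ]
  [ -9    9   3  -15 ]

[[1, -1, 0, 1], [0, 0, 1, -2], [0, 0, 0, 0]]

ρ1 := 1/19·ρ1
ρ2 := ρ2 + 3·ρ1
ρ3 := ρ3 + 9·ρ1
ρ2 := 19·ρ2
ρ3 := ρ3 − 3/19·ρ2
ρ1 := ρ1 + 6/19·ρ2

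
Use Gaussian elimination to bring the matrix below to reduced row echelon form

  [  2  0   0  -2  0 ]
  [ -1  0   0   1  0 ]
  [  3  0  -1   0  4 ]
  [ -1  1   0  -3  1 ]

ρ1 → 1/2·ρ1
  [  1  0   0  -1  0 ]
  [ -1  0   0   1  0 ]
  [  3  0  -1   0  4 ]
  [ -1  1   0  -3  1 ]
ρ2 → ρ2 + ρ1
  [  1  0   0  -1  0 ]
  [  0  0   0   0  0 ]
  [  3  0  -1   0  4 ]
  [ -1  1   0  -3  1 ]
ρ3 → ρ3 − 3·ρ1
  [  1  0   0  -1  0 ]
  [  0  0   0   0  0 ]
  [  0  0  -1   3  4 ]
  [ -1  1   0  -3  1 ]
ρ4 → ρ4 + ρ1
  [ 1  0   0  -1  0 ]
  [ 0  0   0   0  0 ]
  [ 0  0  -1   3  4 ]
  [ 0  1   0  -4  1 ]
ρ2 <-> ρ4
  [ 1  0   0  -1  0 ]
  [ 0  1   0  -4  1 ]
  [ 0  0  -1   3  4 ]
  [ 0  0   0   0  0 ]
ρ3 → -1·ρ3
  [ 1  0  0  -1   0 ]
  [ 0  1  0  -4   1 ]
  [ 0  0  1  -3  -4 ]
  [ 0  0  0   0   0 ]

[[1, 0, 0, -1, 0], [0, 1, 0, -4, 1], [0, 0, 1, -3, -4], [0, 0, 0, 0, 0]]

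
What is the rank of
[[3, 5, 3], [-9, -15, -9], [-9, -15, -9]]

rank = 1

r1 := 1/3·r1
  [  1  5/3   1 ]
  [ -9  -15  -9 ]
  [ -9  -15  -9 ]
r2 := r2 + 9·r1
  [  1  5/3   1 ]
  [  0    0   0 ]
  [ -9  -15  -9 ]
r3 := r3 + 9·r1
  [ 1  5/3  1 ]
  [ 0    0  0 ]
  [ 0    0  0 ]
The reduced form has 1 nonzero row.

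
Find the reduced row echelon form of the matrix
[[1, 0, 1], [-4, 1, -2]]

[[1, 0, 1], [0, 1, 2]]

ρ2 := ρ2 + 4·ρ1
  [ 1  0  1 ]
  [ 0  1  2 ]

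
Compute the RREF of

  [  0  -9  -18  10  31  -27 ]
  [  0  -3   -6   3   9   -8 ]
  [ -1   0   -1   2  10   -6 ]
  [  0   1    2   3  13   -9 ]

R1 <=> R3
  [ -1   0   -1   2  10   -6 ]
  [  0  -3   -6   3   9   -8 ]
  [  0  -9  -18  10  31  -27 ]
  [  0   1    2   3  13   -9 ]
R1 → -1·R1
  [ 1   0    1  -2  -10    6 ]
  [ 0  -3   -6   3    9   -8 ]
  [ 0  -9  -18  10   31  -27 ]
  [ 0   1    2   3   13   -9 ]
R2 → -1/3·R2
  [ 1   0    1  -2  -10    6 ]
  [ 0   1    2  -1   -3  8/3 ]
  [ 0  -9  -18  10   31  -27 ]
  [ 0   1    2   3   13   -9 ]
R3 → R3 + 9·R2
  [ 1  0  1  -2  -10    6 ]
  [ 0  1  2  -1   -3  8/3 ]
  [ 0  0  0   1    4   -3 ]
  [ 0  1  2   3   13   -9 ]
R4 → R4 − R2
  [ 1  0  1  -2  -10      6 ]
  [ 0  1  2  -1   -3    8/3 ]
  [ 0  0  0   1    4     -3 ]
  [ 0  0  0   4   16  -35/3 ]
R4 → R4 − 4·R3
  [ 1  0  1  -2  -10    6 ]
  [ 0  1  2  -1   -3  8/3 ]
  [ 0  0  0   1    4   -3 ]
  [ 0  0  0   0    0  1/3 ]
R4 → 3·R4
  [ 1  0  1  -2  -10    6 ]
  [ 0  1  2  -1   -3  8/3 ]
  [ 0  0  0   1    4   -3 ]
  [ 0  0  0   0    0    1 ]
R3 → R3 + 3·R4
  [ 1  0  1  -2  -10    6 ]
  [ 0  1  2  -1   -3  8/3 ]
  [ 0  0  0   1    4    0 ]
  [ 0  0  0   0    0    1 ]
R2 → R2 − 8/3·R4
  [ 1  0  1  -2  -10  6 ]
  [ 0  1  2  -1   -3  0 ]
  [ 0  0  0   1    4  0 ]
  [ 0  0  0   0    0  1 ]
R1 → R1 − 6·R4
  [ 1  0  1  -2  -10  0 ]
  [ 0  1  2  -1   -3  0 ]
  [ 0  0  0   1    4  0 ]
  [ 0  0  0   0    0  1 ]
R2 → R2 + R3
  [ 1  0  1  -2  -10  0 ]
  [ 0  1  2   0    1  0 ]
  [ 0  0  0   1    4  0 ]
  [ 0  0  0   0    0  1 ]
R1 → R1 + 2·R3
  [ 1  0  1  0  -2  0 ]
  [ 0  1  2  0   1  0 ]
  [ 0  0  0  1   4  0 ]
  [ 0  0  0  0   0  1 ]

[[1, 0, 1, 0, -2, 0], [0, 1, 2, 0, 1, 0], [0, 0, 0, 1, 4, 0], [0, 0, 0, 0, 0, 1]]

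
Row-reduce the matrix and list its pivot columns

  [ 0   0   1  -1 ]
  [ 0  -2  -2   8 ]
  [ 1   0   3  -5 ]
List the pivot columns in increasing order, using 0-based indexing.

ρ1 <-> ρ3
ρ2 ← -1/2·ρ2
ρ2 ← ρ2 − ρ3
ρ1 ← ρ1 − 3·ρ3
Pivot columns are the columns containing a leading 1.

0, 1, 2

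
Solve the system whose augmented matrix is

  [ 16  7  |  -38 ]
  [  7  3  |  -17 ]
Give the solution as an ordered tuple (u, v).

(-5, 6)

ρ1 -> 1/16·ρ1
  [ 1  7/16  |  -19/8 ]
  [ 7     3  |    -17 ]
ρ2 -> ρ2 − 7·ρ1
  [ 1   7/16  |  -19/8 ]
  [ 0  -1/16  |   -3/8 ]
ρ2 -> -16·ρ2
  [ 1  7/16  |  -19/8 ]
  [ 0     1  |      6 ]
ρ1 -> ρ1 − 7/16·ρ2
  [ 1  0  |  -5 ]
  [ 0  1  |   6 ]
Reading off the last column: u = -5, v = 6.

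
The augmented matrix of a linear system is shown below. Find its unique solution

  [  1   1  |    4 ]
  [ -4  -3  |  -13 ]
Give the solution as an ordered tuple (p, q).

(1, 3)

R2 ← R2 + 4·R1
  [ 1  1  |  4 ]
  [ 0  1  |  3 ]
R1 ← R1 − R2
  [ 1  0  |  1 ]
  [ 0  1  |  3 ]
Reading off the last column: p = 1, q = 3.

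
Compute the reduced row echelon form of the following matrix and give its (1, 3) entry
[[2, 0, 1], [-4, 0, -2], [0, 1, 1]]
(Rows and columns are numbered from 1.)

R1 → 1/2·R1
  [  1  0  1/2 ]
  [ -4  0   -2 ]
  [  0  1    1 ]
R2 → R2 + 4·R1
  [ 1  0  1/2 ]
  [ 0  0    0 ]
  [ 0  1    1 ]
R2 ↔ R3
  [ 1  0  1/2 ]
  [ 0  1    1 ]
  [ 0  0    0 ]

1/2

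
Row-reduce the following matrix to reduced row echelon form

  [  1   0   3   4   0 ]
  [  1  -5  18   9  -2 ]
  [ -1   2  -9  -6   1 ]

ρ2 := ρ2 − ρ1
  [  1   0   3   4   0 ]
  [  0  -5  15   5  -2 ]
  [ -1   2  -9  -6   1 ]
ρ3 := ρ3 + ρ1
  [ 1   0   3   4   0 ]
  [ 0  -5  15   5  -2 ]
  [ 0   2  -6  -2   1 ]
ρ2 := -1/5·ρ2
  [ 1  0   3   4    0 ]
  [ 0  1  -3  -1  2/5 ]
  [ 0  2  -6  -2    1 ]
ρ3 := ρ3 − 2·ρ2
  [ 1  0   3   4    0 ]
  [ 0  1  -3  -1  2/5 ]
  [ 0  0   0   0  1/5 ]
ρ3 := 5·ρ3
  [ 1  0   3   4    0 ]
  [ 0  1  -3  -1  2/5 ]
  [ 0  0   0   0    1 ]
ρ2 := ρ2 − 2/5·ρ3
  [ 1  0   3   4  0 ]
  [ 0  1  -3  -1  0 ]
  [ 0  0   0   0  1 ]

[[1, 0, 3, 4, 0], [0, 1, -3, -1, 0], [0, 0, 0, 0, 1]]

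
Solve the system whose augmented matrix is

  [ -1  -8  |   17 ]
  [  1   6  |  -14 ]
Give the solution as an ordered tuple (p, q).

(-5, -3/2)

ρ1 -> -1·ρ1
  [ 1  8  |  -17 ]
  [ 1  6  |  -14 ]
ρ2 -> ρ2 − ρ1
  [ 1   8  |  -17 ]
  [ 0  -2  |    3 ]
ρ2 -> -1/2·ρ2
  [ 1  8  |   -17 ]
  [ 0  1  |  -3/2 ]
ρ1 -> ρ1 − 8·ρ2
  [ 1  0  |    -5 ]
  [ 0  1  |  -3/2 ]
Reading off the last column: p = -5, q = -3/2.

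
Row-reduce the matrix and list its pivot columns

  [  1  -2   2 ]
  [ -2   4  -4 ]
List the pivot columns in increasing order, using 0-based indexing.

0

R2 -> R2 + 2·R1
  [ 1  -2  2 ]
  [ 0   0  0 ]
Pivot columns are the columns containing a leading 1.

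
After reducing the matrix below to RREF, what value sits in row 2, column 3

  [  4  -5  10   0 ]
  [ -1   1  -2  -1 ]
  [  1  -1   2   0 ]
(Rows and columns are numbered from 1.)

-2

Multiply ρ1 by 1/4.
  [  1  -5/4  5/2   0 ]
  [ -1     1   -2  -1 ]
  [  1    -1    2   0 ]
Add ρ1 to ρ2.
  [ 1  -5/4  5/2   0 ]
  [ 0  -1/4  1/2  -1 ]
  [ 1    -1    2   0 ]
Subtract ρ1 from ρ3.
  [ 1  -5/4   5/2   0 ]
  [ 0  -1/4   1/2  -1 ]
  [ 0   1/4  -1/2   0 ]
Multiply ρ2 by -4.
  [ 1  -5/4   5/2  0 ]
  [ 0     1    -2  4 ]
  [ 0   1/4  -1/2  0 ]
Subtract 1/4 times ρ2 from ρ3.
  [ 1  -5/4  5/2   0 ]
  [ 0     1   -2   4 ]
  [ 0     0    0  -1 ]
Multiply ρ3 by -1.
  [ 1  -5/4  5/2  0 ]
  [ 0     1   -2  4 ]
  [ 0     0    0  1 ]
Subtract 4 times ρ3 from ρ2.
  [ 1  -5/4  5/2  0 ]
  [ 0     1   -2  0 ]
  [ 0     0    0  1 ]
Add 5/4 times ρ2 to ρ1.
  [ 1  0   0  0 ]
  [ 0  1  -2  0 ]
  [ 0  0   0  1 ]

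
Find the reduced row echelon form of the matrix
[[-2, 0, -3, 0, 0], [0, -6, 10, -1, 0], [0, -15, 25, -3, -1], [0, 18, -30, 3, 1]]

[[1, 0, 3/2, 0, 0], [0, 1, -5/3, 0, 0], [0, 0, 0, 1, 0], [0, 0, 0, 0, 1]]

Multiply ρ1 by -1/2.
Multiply ρ2 by -1/6.
Add 15 times ρ2 to ρ3.
Subtract 18 times ρ2 from ρ4.
Multiply ρ3 by -2.
Subtract 2 times ρ4 from ρ3.
Subtract 1/6 times ρ3 from ρ2.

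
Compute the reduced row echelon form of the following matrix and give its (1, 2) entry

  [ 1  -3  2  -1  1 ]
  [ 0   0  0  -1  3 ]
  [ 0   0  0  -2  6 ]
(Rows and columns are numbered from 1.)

R2 ← -1·R2
  [ 1  -3  2  -1   1 ]
  [ 0   0  0   1  -3 ]
  [ 0   0  0  -2   6 ]
R3 ← R3 + 2·R2
  [ 1  -3  2  -1   1 ]
  [ 0   0  0   1  -3 ]
  [ 0   0  0   0   0 ]
R1 ← R1 + R2
  [ 1  -3  2  0  -2 ]
  [ 0   0  0  1  -3 ]
  [ 0   0  0  0   0 ]

-3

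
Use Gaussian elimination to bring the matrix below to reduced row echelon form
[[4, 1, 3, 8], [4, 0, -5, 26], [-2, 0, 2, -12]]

[[1, 0, 0, 4], [0, 1, 0, -2], [0, 0, 1, -2]]

ρ1 := 1/4·ρ1
  [  1  1/4  3/4    2 ]
  [  4    0   -5   26 ]
  [ -2    0    2  -12 ]
ρ2 := ρ2 − 4·ρ1
  [  1  1/4  3/4    2 ]
  [  0   -1   -8   18 ]
  [ -2    0    2  -12 ]
ρ3 := ρ3 + 2·ρ1
  [ 1  1/4  3/4   2 ]
  [ 0   -1   -8  18 ]
  [ 0  1/2  7/2  -8 ]
ρ2 := -1·ρ2
  [ 1  1/4  3/4    2 ]
  [ 0    1    8  -18 ]
  [ 0  1/2  7/2   -8 ]
ρ3 := ρ3 − 1/2·ρ2
  [ 1  1/4   3/4    2 ]
  [ 0    1     8  -18 ]
  [ 0    0  -1/2    1 ]
ρ3 := -2·ρ3
  [ 1  1/4  3/4    2 ]
  [ 0    1    8  -18 ]
  [ 0    0    1   -2 ]
ρ2 := ρ2 − 8·ρ3
  [ 1  1/4  3/4   2 ]
  [ 0    1    0  -2 ]
  [ 0    0    1  -2 ]
ρ1 := ρ1 − 3/4·ρ3
  [ 1  1/4  0  7/2 ]
  [ 0    1  0   -2 ]
  [ 0    0  1   -2 ]
ρ1 := ρ1 − 1/4·ρ2
  [ 1  0  0   4 ]
  [ 0  1  0  -2 ]
  [ 0  0  1  -2 ]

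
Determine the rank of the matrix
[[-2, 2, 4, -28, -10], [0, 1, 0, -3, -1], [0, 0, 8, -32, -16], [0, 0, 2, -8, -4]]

rank = 3

Multiply r1 by -1/2.
  [ 1  -1  -2   14    5 ]
  [ 0   1   0   -3   -1 ]
  [ 0   0   8  -32  -16 ]
  [ 0   0   2   -8   -4 ]
Multiply r3 by 1/8.
  [ 1  -1  -2  14   5 ]
  [ 0   1   0  -3  -1 ]
  [ 0   0   1  -4  -2 ]
  [ 0   0   2  -8  -4 ]
Subtract 2 times r3 from r4.
  [ 1  -1  -2  14   5 ]
  [ 0   1   0  -3  -1 ]
  [ 0   0   1  -4  -2 ]
  [ 0   0   0   0   0 ]
Add 2 times r3 to r1.
  [ 1  -1  0   6   1 ]
  [ 0   1  0  -3  -1 ]
  [ 0   0  1  -4  -2 ]
  [ 0   0  0   0   0 ]
Add r2 to r1.
  [ 1  0  0   3   0 ]
  [ 0  1  0  -3  -1 ]
  [ 0  0  1  -4  -2 ]
  [ 0  0  0   0   0 ]
The reduced form has 3 nonzero rows.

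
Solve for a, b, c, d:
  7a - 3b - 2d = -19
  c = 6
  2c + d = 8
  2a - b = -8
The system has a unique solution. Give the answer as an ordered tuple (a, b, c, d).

Form the augmented matrix and row-reduce:
  [ 7  -3  0  -2  |  -19 ]
  [ 0   0  1   0  |    6 ]
  [ 0   0  2   1  |    8 ]
  [ 2  -1  0   0  |   -8 ]
Multiply R1 by 1/7.
  [ 1  -3/7  0  -2/7  |  -19/7 ]
  [ 0     0  1     0  |      6 ]
  [ 0     0  2     1  |      8 ]
  [ 2    -1  0     0  |     -8 ]
Subtract 2 times R1 from R4.
  [ 1  -3/7  0  -2/7  |  -19/7 ]
  [ 0     0  1     0  |      6 ]
  [ 0     0  2     1  |      8 ]
  [ 0  -1/7  0   4/7  |  -18/7 ]
Swap R2 and R4.
  [ 1  -3/7  0  -2/7  |  -19/7 ]
  [ 0  -1/7  0   4/7  |  -18/7 ]
  [ 0     0  2     1  |      8 ]
  [ 0     0  1     0  |      6 ]
Multiply R2 by -7.
  [ 1  -3/7  0  -2/7  |  -19/7 ]
  [ 0     1  0    -4  |     18 ]
  [ 0     0  2     1  |      8 ]
  [ 0     0  1     0  |      6 ]
Multiply R3 by 1/2.
  [ 1  -3/7  0  -2/7  |  -19/7 ]
  [ 0     1  0    -4  |     18 ]
  [ 0     0  1   1/2  |      4 ]
  [ 0     0  1     0  |      6 ]
Subtract R3 from R4.
  [ 1  -3/7  0  -2/7  |  -19/7 ]
  [ 0     1  0    -4  |     18 ]
  [ 0     0  1   1/2  |      4 ]
  [ 0     0  0  -1/2  |      2 ]
Multiply R4 by -2.
  [ 1  -3/7  0  -2/7  |  -19/7 ]
  [ 0     1  0    -4  |     18 ]
  [ 0     0  1   1/2  |      4 ]
  [ 0     0  0     1  |     -4 ]
Subtract 1/2 times R4 from R3.
  [ 1  -3/7  0  -2/7  |  -19/7 ]
  [ 0     1  0    -4  |     18 ]
  [ 0     0  1     0  |      6 ]
  [ 0     0  0     1  |     -4 ]
Add 4 times R4 to R2.
  [ 1  -3/7  0  -2/7  |  -19/7 ]
  [ 0     1  0     0  |      2 ]
  [ 0     0  1     0  |      6 ]
  [ 0     0  0     1  |     -4 ]
Add 2/7 times R4 to R1.
  [ 1  -3/7  0  0  |  -27/7 ]
  [ 0     1  0  0  |      2 ]
  [ 0     0  1  0  |      6 ]
  [ 0     0  0  1  |     -4 ]
Add 3/7 times R2 to R1.
  [ 1  0  0  0  |  -3 ]
  [ 0  1  0  0  |   2 ]
  [ 0  0  1  0  |   6 ]
  [ 0  0  0  1  |  -4 ]
Reading off the last column: a = -3, b = 2, c = 6, d = -4.

(-3, 2, 6, -4)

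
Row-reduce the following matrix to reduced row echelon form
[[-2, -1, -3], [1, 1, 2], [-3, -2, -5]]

ρ1 → -1/2·ρ1
  [  1  1/2  3/2 ]
  [  1    1    2 ]
  [ -3   -2   -5 ]
ρ2 → ρ2 − ρ1
  [  1  1/2  3/2 ]
  [  0  1/2  1/2 ]
  [ -3   -2   -5 ]
ρ3 → ρ3 + 3·ρ1
  [ 1   1/2   3/2 ]
  [ 0   1/2   1/2 ]
  [ 0  -1/2  -1/2 ]
ρ2 → 2·ρ2
  [ 1   1/2   3/2 ]
  [ 0     1     1 ]
  [ 0  -1/2  -1/2 ]
ρ3 → ρ3 + 1/2·ρ2
  [ 1  1/2  3/2 ]
  [ 0    1    1 ]
  [ 0    0    0 ]
ρ1 → ρ1 − 1/2·ρ2
  [ 1  0  1 ]
  [ 0  1  1 ]
  [ 0  0  0 ]

[[1, 0, 1], [0, 1, 1], [0, 0, 0]]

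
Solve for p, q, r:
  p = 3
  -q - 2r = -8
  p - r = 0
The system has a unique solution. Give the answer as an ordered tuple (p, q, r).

Form the augmented matrix and row-reduce:
  [ 1   0   0  |   3 ]
  [ 0  -1  -2  |  -8 ]
  [ 1   0  -1  |   0 ]
r3 := r3 − r1
  [ 1   0   0  |   3 ]
  [ 0  -1  -2  |  -8 ]
  [ 0   0  -1  |  -3 ]
r2 := -1·r2
  [ 1  0   0  |   3 ]
  [ 0  1   2  |   8 ]
  [ 0  0  -1  |  -3 ]
r3 := -1·r3
  [ 1  0  0  |  3 ]
  [ 0  1  2  |  8 ]
  [ 0  0  1  |  3 ]
r2 := r2 − 2·r3
  [ 1  0  0  |  3 ]
  [ 0  1  0  |  2 ]
  [ 0  0  1  |  3 ]
Reading off the last column: p = 3, q = 2, r = 3.

(3, 2, 3)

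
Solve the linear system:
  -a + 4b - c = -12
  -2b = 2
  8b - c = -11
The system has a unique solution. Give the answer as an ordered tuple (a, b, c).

(5, -1, 3)

Form the augmented matrix and row-reduce:
  [ -1   4  -1  |  -12 ]
  [  0  -2   0  |    2 ]
  [  0   8  -1  |  -11 ]
R1 -> -1·R1
  [ 1  -4   1  |   12 ]
  [ 0  -2   0  |    2 ]
  [ 0   8  -1  |  -11 ]
R2 -> -1/2·R2
  [ 1  -4   1  |   12 ]
  [ 0   1   0  |   -1 ]
  [ 0   8  -1  |  -11 ]
R3 -> R3 − 8·R2
  [ 1  -4   1  |  12 ]
  [ 0   1   0  |  -1 ]
  [ 0   0  -1  |  -3 ]
R3 -> -1·R3
  [ 1  -4  1  |  12 ]
  [ 0   1  0  |  -1 ]
  [ 0   0  1  |   3 ]
R1 -> R1 − R3
  [ 1  -4  0  |   9 ]
  [ 0   1  0  |  -1 ]
  [ 0   0  1  |   3 ]
R1 -> R1 + 4·R2
  [ 1  0  0  |   5 ]
  [ 0  1  0  |  -1 ]
  [ 0  0  1  |   3 ]
Reading off the last column: a = 5, b = -1, c = 3.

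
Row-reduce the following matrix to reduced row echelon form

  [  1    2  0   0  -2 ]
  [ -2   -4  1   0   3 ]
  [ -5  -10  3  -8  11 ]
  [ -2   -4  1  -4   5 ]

[[1, 2, 0, 0, -2], [0, 0, 1, 0, -1], [0, 0, 0, 1, -1/2], [0, 0, 0, 0, 0]]

Add 2 times ρ1 to ρ2.
  [  1    2  0   0  -2 ]
  [  0    0  1   0  -1 ]
  [ -5  -10  3  -8  11 ]
  [ -2   -4  1  -4   5 ]
Add 5 times ρ1 to ρ3.
  [  1   2  0   0  -2 ]
  [  0   0  1   0  -1 ]
  [  0   0  3  -8   1 ]
  [ -2  -4  1  -4   5 ]
Add 2 times ρ1 to ρ4.
  [ 1  2  0   0  -2 ]
  [ 0  0  1   0  -1 ]
  [ 0  0  3  -8   1 ]
  [ 0  0  1  -4   1 ]
Subtract 3 times ρ2 from ρ3.
  [ 1  2  0   0  -2 ]
  [ 0  0  1   0  -1 ]
  [ 0  0  0  -8   4 ]
  [ 0  0  1  -4   1 ]
Subtract ρ2 from ρ4.
  [ 1  2  0   0  -2 ]
  [ 0  0  1   0  -1 ]
  [ 0  0  0  -8   4 ]
  [ 0  0  0  -4   2 ]
Multiply ρ3 by -1/8.
  [ 1  2  0   0    -2 ]
  [ 0  0  1   0    -1 ]
  [ 0  0  0   1  -1/2 ]
  [ 0  0  0  -4     2 ]
Add 4 times ρ3 to ρ4.
  [ 1  2  0  0    -2 ]
  [ 0  0  1  0    -1 ]
  [ 0  0  0  1  -1/2 ]
  [ 0  0  0  0     0 ]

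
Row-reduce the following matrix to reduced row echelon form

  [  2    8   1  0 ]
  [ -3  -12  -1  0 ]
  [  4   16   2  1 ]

[[1, 4, 0, 0], [0, 0, 1, 0], [0, 0, 0, 1]]

r1 := 1/2·r1
  [  1    4  1/2  0 ]
  [ -3  -12   -1  0 ]
  [  4   16    2  1 ]
r2 := r2 + 3·r1
  [ 1   4  1/2  0 ]
  [ 0   0  1/2  0 ]
  [ 4  16    2  1 ]
r3 := r3 − 4·r1
  [ 1  4  1/2  0 ]
  [ 0  0  1/2  0 ]
  [ 0  0    0  1 ]
r2 := 2·r2
  [ 1  4  1/2  0 ]
  [ 0  0    1  0 ]
  [ 0  0    0  1 ]
r1 := r1 − 1/2·r2
  [ 1  4  0  0 ]
  [ 0  0  1  0 ]
  [ 0  0  0  1 ]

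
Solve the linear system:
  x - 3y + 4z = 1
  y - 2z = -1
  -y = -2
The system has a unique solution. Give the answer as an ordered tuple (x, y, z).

(1, 2, 3/2)

Form the augmented matrix and row-reduce:
  [ 1  -3   4  |   1 ]
  [ 0   1  -2  |  -1 ]
  [ 0  -1   0  |  -2 ]
ρ3 -> ρ3 + ρ2
ρ3 -> -1/2·ρ3
ρ2 -> ρ2 + 2·ρ3
ρ1 -> ρ1 − 4·ρ3
ρ1 -> ρ1 + 3·ρ2
Reading off the last column: x = 1, y = 2, z = 3/2.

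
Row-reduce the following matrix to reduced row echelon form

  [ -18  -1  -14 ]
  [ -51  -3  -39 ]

[[1, 0, 1], [0, 1, -4]]

R1 -> -1/18·R1
  [   1  1/18  7/9 ]
  [ -51    -3  -39 ]
R2 -> R2 + 51·R1
  [ 1  1/18  7/9 ]
  [ 0  -1/6  2/3 ]
R2 -> -6·R2
  [ 1  1/18  7/9 ]
  [ 0     1   -4 ]
R1 -> R1 − 1/18·R2
  [ 1  0   1 ]
  [ 0  1  -4 ]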